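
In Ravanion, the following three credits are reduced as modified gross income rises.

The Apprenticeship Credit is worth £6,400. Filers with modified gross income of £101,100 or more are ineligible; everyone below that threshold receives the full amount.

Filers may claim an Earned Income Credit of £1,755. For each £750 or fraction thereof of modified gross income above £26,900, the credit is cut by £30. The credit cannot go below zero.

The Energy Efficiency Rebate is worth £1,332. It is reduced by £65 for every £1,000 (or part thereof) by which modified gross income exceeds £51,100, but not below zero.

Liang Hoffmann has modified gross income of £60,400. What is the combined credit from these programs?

Apprenticeship Credit: £60,400 is below the £101,100 cutoff, so the full £6,400 applies.
Earned Income Credit: income exceeds £26,900 by £33,500, which is 45 full-or-partial £750 increments; reduction = 45 × £30 = £1,350, leaving £405.
Energy Efficiency Rebate: income exceeds £51,100 by £9,300, which is 10 full-or-partial £1,000 increments; reduction = 10 × £65 = £650, leaving £682.
Total: £6,400 + £405 + £682 = £7,487.

£7,487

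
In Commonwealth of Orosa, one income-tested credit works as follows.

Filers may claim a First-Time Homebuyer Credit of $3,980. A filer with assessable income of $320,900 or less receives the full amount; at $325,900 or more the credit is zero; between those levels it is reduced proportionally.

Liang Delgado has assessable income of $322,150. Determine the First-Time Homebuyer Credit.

First-Time Homebuyer Credit: $322,150 is $1,250 into a $5,000 phase-out range, leaving 3,750/5,000 of the credit: $3,980 × 3,750/5,000 = $2,985.

$2,985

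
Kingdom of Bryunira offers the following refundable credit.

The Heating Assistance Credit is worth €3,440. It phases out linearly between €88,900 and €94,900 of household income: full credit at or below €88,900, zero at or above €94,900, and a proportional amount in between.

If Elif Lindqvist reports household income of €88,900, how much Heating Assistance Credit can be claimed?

Heating Assistance Credit: €88,900 is at or below the €88,900 threshold, so the full €3,440 applies.

€3,440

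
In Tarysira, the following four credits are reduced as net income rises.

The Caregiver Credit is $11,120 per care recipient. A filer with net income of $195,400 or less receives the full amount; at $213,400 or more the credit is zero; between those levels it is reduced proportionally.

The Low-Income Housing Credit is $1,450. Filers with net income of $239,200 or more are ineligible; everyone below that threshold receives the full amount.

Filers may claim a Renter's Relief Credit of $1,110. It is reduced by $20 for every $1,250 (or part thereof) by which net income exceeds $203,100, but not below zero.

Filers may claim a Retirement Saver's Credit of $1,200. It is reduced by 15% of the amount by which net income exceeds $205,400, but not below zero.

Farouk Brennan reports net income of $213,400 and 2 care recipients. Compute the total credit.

$2,380

Caregiver Credit: base = 2 × $11,120 = $22,240. $213,400 is at or above $213,400, so the credit is $0.
Low-Income Housing Credit: $213,400 is below the $239,200 cutoff, so the full $1,450 applies.
Renter's Relief Credit: income exceeds $203,100 by $10,300, which is 9 full-or-partial $1,250 increments; reduction = 9 × $20 = $180, leaving $930.
Retirement Saver's Credit: 15% of the $8,000 excess over $205,400 is $1,200 ≥ base, so the credit is $0.
Total: $0 + $1,450 + $930 + $0 = $2,380.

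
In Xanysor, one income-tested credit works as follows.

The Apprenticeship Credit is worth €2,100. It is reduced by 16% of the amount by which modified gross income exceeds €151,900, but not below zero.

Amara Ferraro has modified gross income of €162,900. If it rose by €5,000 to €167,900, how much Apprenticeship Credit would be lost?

€340

At €162,900 — 16% of the €11,000 excess over €151,900 is €1,760; credit = €2,100 − €1,760 = €340.
At €167,900 — 16% of the €16,000 excess over €151,900 is €2,560 ≥ base, so the credit is €0.
Lost: €340 − €0 = €340.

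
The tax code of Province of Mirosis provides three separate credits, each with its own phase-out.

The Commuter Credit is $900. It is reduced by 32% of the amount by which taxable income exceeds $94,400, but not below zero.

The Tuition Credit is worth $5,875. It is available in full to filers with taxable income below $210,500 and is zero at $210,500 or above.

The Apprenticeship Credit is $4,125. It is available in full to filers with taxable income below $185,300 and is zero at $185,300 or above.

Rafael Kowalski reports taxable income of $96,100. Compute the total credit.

$10,356

Commuter Credit: 32% of the $1,700 excess over $94,400 is $544; credit = $900 − $544 = $356.
Tuition Credit: $96,100 is below the $210,500 cutoff, so the full $5,875 applies.
Apprenticeship Credit: $96,100 is below the $185,300 cutoff, so the full $4,125 applies.
Total: $356 + $5,875 + $4,125 = $10,356.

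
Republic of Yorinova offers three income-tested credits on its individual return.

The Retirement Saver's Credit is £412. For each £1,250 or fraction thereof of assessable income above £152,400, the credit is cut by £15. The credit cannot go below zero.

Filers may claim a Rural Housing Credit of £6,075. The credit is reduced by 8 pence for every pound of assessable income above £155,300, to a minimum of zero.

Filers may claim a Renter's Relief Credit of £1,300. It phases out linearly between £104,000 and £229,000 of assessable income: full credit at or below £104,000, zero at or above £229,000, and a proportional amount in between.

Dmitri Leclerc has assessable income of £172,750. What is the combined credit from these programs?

£5,421

Retirement Saver's Credit: income exceeds £152,400 by £20,350, which is 17 full-or-partial £1,250 increments; reduction = 17 × £15 = £255, leaving £157.
Rural Housing Credit: 8% of the £17,450 excess over £155,300 is £1,396; credit = £6,075 − £1,396 = £4,679.
Renter's Relief Credit: £172,750 is £68,750 into a £125,000 phase-out range, leaving 56,250/125,000 of the credit: £1,300 × 56,250/125,000 = £585.
Total: £157 + £4,679 + £585 = £5,421.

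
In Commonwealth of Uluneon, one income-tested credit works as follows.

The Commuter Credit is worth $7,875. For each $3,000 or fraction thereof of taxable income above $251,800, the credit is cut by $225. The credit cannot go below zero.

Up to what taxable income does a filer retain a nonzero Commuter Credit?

After 34 increments the reduction is 34 × $225 = $7,650, leaving $225; one more increment wipes it out. Increment 34 ends at excess 34 × $3,000 = $102,000, so the highest qualifying income is $251,800 + $102,000 = $353,800.

$353,800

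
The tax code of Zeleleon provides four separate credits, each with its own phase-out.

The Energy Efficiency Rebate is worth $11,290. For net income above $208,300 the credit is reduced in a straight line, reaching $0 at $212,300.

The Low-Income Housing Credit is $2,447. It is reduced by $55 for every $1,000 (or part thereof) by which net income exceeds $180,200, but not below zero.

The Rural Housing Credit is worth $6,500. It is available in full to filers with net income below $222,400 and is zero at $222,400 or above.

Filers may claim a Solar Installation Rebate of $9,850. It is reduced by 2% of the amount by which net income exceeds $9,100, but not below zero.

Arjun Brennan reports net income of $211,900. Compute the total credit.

$14,110

Energy Efficiency Rebate: $211,900 is $3,600 into a $4,000 phase-out range, leaving 400/4,000 of the credit: $11,290 × 400/4,000 = $1,129.
Low-Income Housing Credit: income exceeds $180,200 by $31,700, which is 32 full-or-partial $1,000 increments; reduction = 32 × $55 = $1,760, leaving $687.
Rural Housing Credit: $211,900 is below the $222,400 cutoff, so the full $6,500 applies.
Solar Installation Rebate: 2% of the $202,800 excess over $9,100 is $4,056; credit = $9,850 − $4,056 = $5,794.
Total: $1,129 + $687 + $6,500 + $5,794 = $14,110.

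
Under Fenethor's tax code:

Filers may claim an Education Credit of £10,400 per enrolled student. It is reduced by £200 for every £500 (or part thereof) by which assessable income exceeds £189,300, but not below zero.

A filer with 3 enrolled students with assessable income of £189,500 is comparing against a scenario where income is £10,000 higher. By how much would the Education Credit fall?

At £189,500 — base = 3 × £10,400 = £31,200. income exceeds £189,300 by £200, which is 1 full-or-partial £500 increment; reduction = 1 × £200 = £200, leaving £31,000.
At £199,500 — base = 3 × £10,400 = £31,200. income exceeds £189,300 by £10,200, which is 21 full-or-partial £500 increments; reduction = 21 × £200 = £4,200, leaving £27,000.
Lost: £31,000 − £27,000 = £4,000.

£4,000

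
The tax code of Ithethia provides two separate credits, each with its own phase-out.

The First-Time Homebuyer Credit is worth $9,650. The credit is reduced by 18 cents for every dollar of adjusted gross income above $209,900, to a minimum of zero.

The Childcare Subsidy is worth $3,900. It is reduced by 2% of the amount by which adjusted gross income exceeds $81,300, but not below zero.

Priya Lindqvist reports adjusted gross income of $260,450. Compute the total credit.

$868

First-Time Homebuyer Credit: 18% of the $50,550 excess over $209,900 is $9,099; credit = $9,650 − $9,099 = $551.
Childcare Subsidy: 2% of the $179,150 excess over $81,300 is $3,583; credit = $3,900 − $3,583 = $317.
Total: $551 + $317 = $868.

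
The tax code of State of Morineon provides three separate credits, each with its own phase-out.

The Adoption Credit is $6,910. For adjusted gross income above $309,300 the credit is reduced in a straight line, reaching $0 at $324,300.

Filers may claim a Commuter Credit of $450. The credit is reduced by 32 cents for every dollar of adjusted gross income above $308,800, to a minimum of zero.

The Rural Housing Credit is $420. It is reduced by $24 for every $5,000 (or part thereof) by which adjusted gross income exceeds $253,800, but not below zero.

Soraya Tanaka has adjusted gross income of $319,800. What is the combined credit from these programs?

$2,157

Adoption Credit: $319,800 is $10,500 into a $15,000 phase-out range, leaving 4,500/15,000 of the credit: $6,910 × 4,500/15,000 = $2,073.
Commuter Credit: 32% of the $11,000 excess over $308,800 is $3,520 ≥ base, so the credit is $0.
Rural Housing Credit: income exceeds $253,800 by $66,000, which is 14 full-or-partial $5,000 increments; reduction = 14 × $24 = $336, leaving $84.
Total: $2,073 + $0 + $84 = $2,157.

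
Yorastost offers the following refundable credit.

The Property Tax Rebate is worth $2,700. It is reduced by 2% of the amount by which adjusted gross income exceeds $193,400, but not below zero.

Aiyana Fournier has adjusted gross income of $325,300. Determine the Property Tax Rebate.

Property Tax Rebate: 2% of the $131,900 excess over $193,400 is $2,638; credit = $2,700 − $2,638 = $62.

$62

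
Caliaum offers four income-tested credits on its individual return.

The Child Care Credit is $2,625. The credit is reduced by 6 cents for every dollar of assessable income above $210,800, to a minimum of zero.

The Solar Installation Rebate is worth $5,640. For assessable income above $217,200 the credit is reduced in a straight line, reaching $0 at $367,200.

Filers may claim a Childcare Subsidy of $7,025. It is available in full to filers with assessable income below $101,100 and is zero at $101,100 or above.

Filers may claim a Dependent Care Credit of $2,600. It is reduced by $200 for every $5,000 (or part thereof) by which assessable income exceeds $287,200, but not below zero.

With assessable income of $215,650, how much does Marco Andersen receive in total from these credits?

Child Care Credit: 6% of the $4,850 excess over $210,800 is $291; credit = $2,625 − $291 = $2,334.
Solar Installation Rebate: $215,650 is at or below the $217,200 threshold, so the full $5,640 applies.
Childcare Subsidy: $215,650 meets or exceeds the $101,100 cutoff, so the credit is $0.
Dependent Care Credit: $215,650 is at or below the $287,200 threshold, so the full $2,600 applies.
Total: $2,334 + $5,640 + $0 + $2,600 = $10,574.

$10,574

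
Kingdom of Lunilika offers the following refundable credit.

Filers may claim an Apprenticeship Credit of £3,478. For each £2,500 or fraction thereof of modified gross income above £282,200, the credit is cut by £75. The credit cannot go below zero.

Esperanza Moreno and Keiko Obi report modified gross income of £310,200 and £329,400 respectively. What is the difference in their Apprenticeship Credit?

£525

Esperanza (£310,200): Apprenticeship Credit: income exceeds £282,200 by £28,000, which is 12 full-or-partial £2,500 increments; reduction = 12 × £75 = £900, leaving £2,578.
Keiko (£329,400): Apprenticeship Credit: income exceeds £282,200 by £47,200, which is 19 full-or-partial £2,500 increments; reduction = 19 × £75 = £1,425, leaving £2,053.
Difference: |£2,578 − £2,053| = £525.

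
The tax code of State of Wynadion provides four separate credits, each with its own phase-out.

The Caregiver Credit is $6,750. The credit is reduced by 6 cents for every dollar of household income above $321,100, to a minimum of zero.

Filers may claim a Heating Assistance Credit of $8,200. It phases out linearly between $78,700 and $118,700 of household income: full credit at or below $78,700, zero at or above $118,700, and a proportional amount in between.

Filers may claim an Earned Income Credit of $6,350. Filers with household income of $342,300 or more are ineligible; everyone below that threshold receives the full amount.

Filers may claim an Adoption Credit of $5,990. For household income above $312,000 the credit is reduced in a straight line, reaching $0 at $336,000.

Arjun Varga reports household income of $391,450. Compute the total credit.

Caregiver Credit: 6% of the $70,350 excess over $321,100 is $4,221; credit = $6,750 − $4,221 = $2,529.
Heating Assistance Credit: $391,450 is at or above $118,700, so the credit is $0.
Earned Income Credit: $391,450 meets or exceeds the $342,300 cutoff, so the credit is $0.
Adoption Credit: $391,450 is at or above $336,000, so the credit is $0.
Total: $2,529 + $0 + $0 + $0 = $2,529.

$2,529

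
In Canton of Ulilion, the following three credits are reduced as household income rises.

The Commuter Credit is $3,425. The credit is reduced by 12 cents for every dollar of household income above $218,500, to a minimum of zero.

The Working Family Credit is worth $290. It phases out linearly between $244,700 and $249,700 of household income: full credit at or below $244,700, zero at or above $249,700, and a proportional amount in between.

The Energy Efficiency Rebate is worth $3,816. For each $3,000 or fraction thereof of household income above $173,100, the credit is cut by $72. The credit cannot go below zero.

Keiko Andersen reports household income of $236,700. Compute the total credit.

$3,763

Commuter Credit: 12% of the $18,200 excess over $218,500 is $2,184; credit = $3,425 − $2,184 = $1,241.
Working Family Credit: $236,700 is at or below the $244,700 threshold, so the full $290 applies.
Energy Efficiency Rebate: income exceeds $173,100 by $63,600, which is 22 full-or-partial $3,000 increments; reduction = 22 × $72 = $1,584, leaving $2,232.
Total: $1,241 + $290 + $2,232 = $3,763.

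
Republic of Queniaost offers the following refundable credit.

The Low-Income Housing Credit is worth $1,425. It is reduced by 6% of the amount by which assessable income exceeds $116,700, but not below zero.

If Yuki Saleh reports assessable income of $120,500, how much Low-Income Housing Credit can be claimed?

Low-Income Housing Credit: 6% of the $3,800 excess over $116,700 is $228; credit = $1,425 − $228 = $1,197.

$1,197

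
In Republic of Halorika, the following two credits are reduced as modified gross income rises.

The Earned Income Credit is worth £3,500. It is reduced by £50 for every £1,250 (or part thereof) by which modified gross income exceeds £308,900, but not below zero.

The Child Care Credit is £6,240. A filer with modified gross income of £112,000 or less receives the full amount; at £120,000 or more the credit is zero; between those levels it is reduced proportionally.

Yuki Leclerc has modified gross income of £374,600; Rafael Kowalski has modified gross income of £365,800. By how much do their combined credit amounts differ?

Yuki (£374,600): Earned Income Credit: income exceeds £308,900 by £65,700, which is 53 full-or-partial £1,250 increments; reduction = 53 × £50 = £2,650, leaving £850. Child Care Credit: £374,600 is at or above £120,000, so the credit is £0. total £850 + £0 = £850
Rafael (£365,800): Earned Income Credit: income exceeds £308,900 by £56,900, which is 46 full-or-partial £1,250 increments; reduction = 46 × £50 = £2,300, leaving £1,200. Child Care Credit: £365,800 is at or above £120,000, so the credit is £0. total £1,200 + £0 = £1,200
Difference: |£850 − £1,200| = £350.

£350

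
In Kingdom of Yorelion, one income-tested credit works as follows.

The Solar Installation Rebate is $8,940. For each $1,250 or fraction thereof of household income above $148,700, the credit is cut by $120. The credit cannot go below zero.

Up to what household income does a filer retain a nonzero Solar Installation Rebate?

$241,200

After 74 increments the reduction is 74 × $120 = $8,880, leaving $60; one more increment wipes it out. Increment 74 ends at excess 74 × $1,250 = $92,500, so the highest qualifying income is $148,700 + $92,500 = $241,200.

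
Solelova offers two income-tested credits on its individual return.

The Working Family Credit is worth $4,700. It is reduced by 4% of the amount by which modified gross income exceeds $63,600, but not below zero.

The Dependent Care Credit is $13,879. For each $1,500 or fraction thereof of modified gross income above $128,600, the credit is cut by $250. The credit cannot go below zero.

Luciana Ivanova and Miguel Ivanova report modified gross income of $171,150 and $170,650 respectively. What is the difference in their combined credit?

Luciana ($171,150): Working Family Credit: 4% of the $107,550 excess over $63,600 is $4,302; credit = $4,700 − $4,302 = $398. Dependent Care Credit: income exceeds $128,600 by $42,550, which is 29 full-or-partial $1,500 increments; reduction = 29 × $250 = $7,250, leaving $6,629. total $398 + $6,629 = $7,027
Miguel ($170,650): Working Family Credit: 4% of the $107,050 excess over $63,600 is $4,282; credit = $4,700 − $4,282 = $418. Dependent Care Credit: income exceeds $128,600 by $42,050, which is 29 full-or-partial $1,500 increments; reduction = 29 × $250 = $7,250, leaving $6,629. total $418 + $6,629 = $7,047
Difference: |$7,027 − $7,047| = $20.

$20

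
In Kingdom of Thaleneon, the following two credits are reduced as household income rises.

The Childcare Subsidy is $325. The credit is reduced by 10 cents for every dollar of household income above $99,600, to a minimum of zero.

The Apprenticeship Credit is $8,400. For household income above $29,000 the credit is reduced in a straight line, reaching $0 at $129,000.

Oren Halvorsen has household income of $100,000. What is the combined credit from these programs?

Childcare Subsidy: 10% of the $400 excess over $99,600 is $40; credit = $325 − $40 = $285.
Apprenticeship Credit: $100,000 is $71,000 into a $100,000 phase-out range, leaving 29,000/100,000 of the credit: $8,400 × 29,000/100,000 = $2,436.
Total: $285 + $2,436 = $2,721.

$2,721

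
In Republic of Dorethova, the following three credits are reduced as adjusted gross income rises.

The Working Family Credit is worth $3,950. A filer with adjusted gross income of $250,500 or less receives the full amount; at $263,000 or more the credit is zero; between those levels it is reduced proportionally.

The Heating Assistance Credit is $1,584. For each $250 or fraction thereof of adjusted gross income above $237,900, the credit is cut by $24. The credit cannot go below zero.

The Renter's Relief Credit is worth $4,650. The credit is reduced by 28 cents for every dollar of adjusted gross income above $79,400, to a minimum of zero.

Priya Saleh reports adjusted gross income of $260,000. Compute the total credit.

Working Family Credit: $260,000 is $9,500 into a $12,500 phase-out range, leaving 3,000/12,500 of the credit: $3,950 × 3,000/12,500 = $948.
Heating Assistance Credit: income exceeds $237,900 by $22,100 → 89 increments × $24 = $2,136 ≥ base, so the credit is $0.
Renter's Relief Credit: 28% of the $180,600 excess over $79,400 is $50,568 ≥ base, so the credit is $0.
Total: $948 + $0 + $0 = $948.

$948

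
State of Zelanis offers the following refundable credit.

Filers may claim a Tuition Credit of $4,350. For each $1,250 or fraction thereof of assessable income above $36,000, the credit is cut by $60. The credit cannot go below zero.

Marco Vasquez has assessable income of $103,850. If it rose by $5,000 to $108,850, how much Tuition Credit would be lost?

$240

At $103,850 — income exceeds $36,000 by $67,850, which is 55 full-or-partial $1,250 increments; reduction = 55 × $60 = $3,300, leaving $1,050.
At $108,850 — income exceeds $36,000 by $72,850, which is 59 full-or-partial $1,250 increments; reduction = 59 × $60 = $3,540, leaving $810.
Lost: $1,050 − $810 = $240.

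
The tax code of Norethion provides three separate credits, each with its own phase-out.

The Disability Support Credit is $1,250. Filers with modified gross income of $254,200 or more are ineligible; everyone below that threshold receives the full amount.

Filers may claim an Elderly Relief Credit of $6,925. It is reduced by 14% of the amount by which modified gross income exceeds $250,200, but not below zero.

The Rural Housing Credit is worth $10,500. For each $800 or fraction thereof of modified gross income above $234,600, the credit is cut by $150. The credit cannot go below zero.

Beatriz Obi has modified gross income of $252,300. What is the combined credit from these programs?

Disability Support Credit: $252,300 is below the $254,200 cutoff, so the full $1,250 applies.
Elderly Relief Credit: 14% of the $2,100 excess over $250,200 is $294; credit = $6,925 − $294 = $6,631.
Rural Housing Credit: income exceeds $234,600 by $17,700, which is 23 full-or-partial $800 increments; reduction = 23 × $150 = $3,450, leaving $7,050.
Total: $1,250 + $6,631 + $7,050 = $14,931.

$14,931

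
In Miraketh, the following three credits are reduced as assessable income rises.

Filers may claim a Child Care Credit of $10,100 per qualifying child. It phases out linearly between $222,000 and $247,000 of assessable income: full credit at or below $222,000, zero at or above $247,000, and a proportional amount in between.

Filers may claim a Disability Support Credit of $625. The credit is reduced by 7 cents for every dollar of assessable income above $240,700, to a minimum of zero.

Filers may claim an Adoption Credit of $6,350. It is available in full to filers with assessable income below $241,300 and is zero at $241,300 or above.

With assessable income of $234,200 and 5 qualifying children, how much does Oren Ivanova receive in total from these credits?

Child Care Credit: base = 5 × $10,100 = $50,500. $234,200 is $12,200 into a $25,000 phase-out range, leaving 12,800/25,000 of the credit: $50,500 × 12,800/25,000 = $25,856.
Disability Support Credit: $234,200 is at or below the $240,700 threshold, so the full $625 applies.
Adoption Credit: $234,200 is below the $241,300 cutoff, so the full $6,350 applies.
Total: $25,856 + $625 + $6,350 = $32,831.

$32,831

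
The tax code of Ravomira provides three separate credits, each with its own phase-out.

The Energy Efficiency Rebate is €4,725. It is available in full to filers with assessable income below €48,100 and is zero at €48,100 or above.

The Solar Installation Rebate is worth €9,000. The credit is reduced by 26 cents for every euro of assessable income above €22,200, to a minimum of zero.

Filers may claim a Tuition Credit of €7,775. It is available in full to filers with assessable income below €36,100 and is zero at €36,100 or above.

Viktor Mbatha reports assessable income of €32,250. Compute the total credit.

Energy Efficiency Rebate: €32,250 is below the €48,100 cutoff, so the full €4,725 applies.
Solar Installation Rebate: 26% of the €10,050 excess over €22,200 is €2,613; credit = €9,000 − €2,613 = €6,387.
Tuition Credit: €32,250 is below the €36,100 cutoff, so the full €7,775 applies.
Total: €4,725 + €6,387 + €7,775 = €18,887.

€18,887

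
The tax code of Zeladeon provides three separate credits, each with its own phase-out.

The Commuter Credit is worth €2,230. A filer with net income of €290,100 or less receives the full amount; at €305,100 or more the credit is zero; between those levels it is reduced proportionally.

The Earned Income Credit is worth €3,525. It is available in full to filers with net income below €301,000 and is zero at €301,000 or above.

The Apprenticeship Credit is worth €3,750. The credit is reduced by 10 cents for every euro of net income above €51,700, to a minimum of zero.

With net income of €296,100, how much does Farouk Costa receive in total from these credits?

€4,863

Commuter Credit: €296,100 is €6,000 into a €15,000 phase-out range, leaving 9,000/15,000 of the credit: €2,230 × 9,000/15,000 = €1,338.
Earned Income Credit: €296,100 is below the €301,000 cutoff, so the full €3,525 applies.
Apprenticeship Credit: 10% of the €244,400 excess over €51,700 is €24,440 ≥ base, so the credit is €0.
Total: €1,338 + €3,525 + €0 = €4,863.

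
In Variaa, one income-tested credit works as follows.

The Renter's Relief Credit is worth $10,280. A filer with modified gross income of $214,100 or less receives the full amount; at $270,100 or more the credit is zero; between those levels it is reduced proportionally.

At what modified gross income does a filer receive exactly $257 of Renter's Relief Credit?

$257 is 257/10,280 of the full $10,280, so 10,023/10,280 of the $56,000 range has been used: income = $214,100 + $56,000 × 10,023/10,280 = $268,700.

$268,700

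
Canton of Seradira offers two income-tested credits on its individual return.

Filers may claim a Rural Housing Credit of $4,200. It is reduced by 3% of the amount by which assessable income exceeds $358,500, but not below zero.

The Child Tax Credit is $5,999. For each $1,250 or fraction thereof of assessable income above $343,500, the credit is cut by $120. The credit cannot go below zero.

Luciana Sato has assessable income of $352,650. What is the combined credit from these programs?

Rural Housing Credit: $352,650 is at or below the $358,500 threshold, so the full $4,200 applies.
Child Tax Credit: income exceeds $343,500 by $9,150, which is 8 full-or-partial $1,250 increments; reduction = 8 × $120 = $960, leaving $5,039.
Total: $4,200 + $5,039 = $9,239.

$9,239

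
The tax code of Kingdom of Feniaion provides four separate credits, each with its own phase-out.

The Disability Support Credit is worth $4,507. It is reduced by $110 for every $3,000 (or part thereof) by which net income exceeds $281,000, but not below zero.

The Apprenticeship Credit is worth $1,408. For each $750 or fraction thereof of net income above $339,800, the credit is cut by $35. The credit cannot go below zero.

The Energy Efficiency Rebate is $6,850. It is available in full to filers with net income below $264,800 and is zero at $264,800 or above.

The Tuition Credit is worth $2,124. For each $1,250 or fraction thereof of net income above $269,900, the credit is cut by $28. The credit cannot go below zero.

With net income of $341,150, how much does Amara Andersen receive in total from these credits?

$4,063

Disability Support Credit: income exceeds $281,000 by $60,150, which is 21 full-or-partial $3,000 increments; reduction = 21 × $110 = $2,310, leaving $2,197.
Apprenticeship Credit: income exceeds $339,800 by $1,350, which is 2 full-or-partial $750 increments; reduction = 2 × $35 = $70, leaving $1,338.
Energy Efficiency Rebate: $341,150 meets or exceeds the $264,800 cutoff, so the credit is $0.
Tuition Credit: income exceeds $269,900 by $71,250, which is 57 full-or-partial $1,250 increments; reduction = 57 × $28 = $1,596, leaving $528.
Total: $2,197 + $1,338 + $0 + $528 = $4,063.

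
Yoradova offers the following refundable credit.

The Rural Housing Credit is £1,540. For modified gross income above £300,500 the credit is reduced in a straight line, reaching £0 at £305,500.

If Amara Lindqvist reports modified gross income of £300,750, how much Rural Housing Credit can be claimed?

£1,463

Rural Housing Credit: £300,750 is £250 into a £5,000 phase-out range, leaving 4,750/5,000 of the credit: £1,540 × 4,750/5,000 = £1,463.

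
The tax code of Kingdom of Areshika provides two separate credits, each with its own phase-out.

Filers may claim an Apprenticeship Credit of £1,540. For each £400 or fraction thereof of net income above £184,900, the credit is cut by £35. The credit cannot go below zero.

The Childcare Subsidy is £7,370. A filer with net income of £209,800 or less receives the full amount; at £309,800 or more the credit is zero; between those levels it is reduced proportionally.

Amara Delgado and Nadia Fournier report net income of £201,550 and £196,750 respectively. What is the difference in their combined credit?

£420

Amara (£201,550): Apprenticeship Credit: income exceeds £184,900 by £16,650, which is 42 full-or-partial £400 increments; reduction = 42 × £35 = £1,470, leaving £70. Childcare Subsidy: £201,550 is at or below the £209,800 threshold, so the full £7,370 applies. total £70 + £7,370 = £7,440
Nadia (£196,750): Apprenticeship Credit: income exceeds £184,900 by £11,850, which is 30 full-or-partial £400 increments; reduction = 30 × £35 = £1,050, leaving £490. Childcare Subsidy: £196,750 is at or below the £209,800 threshold, so the full £7,370 applies. total £490 + £7,370 = £7,860
Difference: |£7,440 − £7,860| = £420.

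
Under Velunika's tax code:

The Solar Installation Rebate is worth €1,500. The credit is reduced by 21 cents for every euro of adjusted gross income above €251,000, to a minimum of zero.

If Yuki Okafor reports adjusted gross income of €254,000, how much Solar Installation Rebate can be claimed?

€870

Solar Installation Rebate: 21% of the €3,000 excess over €251,000 is €630; credit = €1,500 − €630 = €870.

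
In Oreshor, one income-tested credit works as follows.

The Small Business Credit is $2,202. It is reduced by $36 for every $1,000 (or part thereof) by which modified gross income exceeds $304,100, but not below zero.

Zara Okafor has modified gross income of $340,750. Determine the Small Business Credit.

Small Business Credit: income exceeds $304,100 by $36,650, which is 37 full-or-partial $1,000 increments; reduction = 37 × $36 = $1,332, leaving $870.

$870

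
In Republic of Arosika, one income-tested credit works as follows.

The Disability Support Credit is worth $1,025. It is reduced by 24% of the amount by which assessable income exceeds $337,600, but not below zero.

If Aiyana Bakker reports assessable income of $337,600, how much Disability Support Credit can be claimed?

$1,025

Disability Support Credit: $337,600 is at or below the $337,600 threshold, so the full $1,025 applies.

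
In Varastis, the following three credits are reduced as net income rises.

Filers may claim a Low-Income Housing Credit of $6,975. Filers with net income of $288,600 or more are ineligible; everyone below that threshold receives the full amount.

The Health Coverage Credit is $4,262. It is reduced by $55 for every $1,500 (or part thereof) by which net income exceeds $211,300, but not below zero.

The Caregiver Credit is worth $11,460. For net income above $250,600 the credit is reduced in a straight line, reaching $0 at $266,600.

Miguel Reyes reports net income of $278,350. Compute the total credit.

$8,762

Low-Income Housing Credit: $278,350 is below the $288,600 cutoff, so the full $6,975 applies.
Health Coverage Credit: income exceeds $211,300 by $67,050, which is 45 full-or-partial $1,500 increments; reduction = 45 × $55 = $2,475, leaving $1,787.
Caregiver Credit: $278,350 is at or above $266,600, so the credit is $0.
Total: $6,975 + $1,787 + $0 = $8,762.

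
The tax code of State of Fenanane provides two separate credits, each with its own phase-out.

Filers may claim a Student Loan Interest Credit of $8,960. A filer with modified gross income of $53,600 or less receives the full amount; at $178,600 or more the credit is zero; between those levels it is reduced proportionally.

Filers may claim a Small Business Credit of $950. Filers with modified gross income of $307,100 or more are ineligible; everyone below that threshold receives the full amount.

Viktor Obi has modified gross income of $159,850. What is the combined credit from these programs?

$2,294

Student Loan Interest Credit: $159,850 is $106,250 into a $125,000 phase-out range, leaving 18,750/125,000 of the credit: $8,960 × 18,750/125,000 = $1,344.
Small Business Credit: $159,850 is below the $307,100 cutoff, so the full $950 applies.
Total: $1,344 + $950 = $2,294.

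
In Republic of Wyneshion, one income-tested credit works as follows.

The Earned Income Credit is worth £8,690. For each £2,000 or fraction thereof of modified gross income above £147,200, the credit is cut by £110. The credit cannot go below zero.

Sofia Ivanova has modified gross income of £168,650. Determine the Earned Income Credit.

£7,480

Earned Income Credit: income exceeds £147,200 by £21,450, which is 11 full-or-partial £2,000 increments; reduction = 11 × £110 = £1,210, leaving £7,480.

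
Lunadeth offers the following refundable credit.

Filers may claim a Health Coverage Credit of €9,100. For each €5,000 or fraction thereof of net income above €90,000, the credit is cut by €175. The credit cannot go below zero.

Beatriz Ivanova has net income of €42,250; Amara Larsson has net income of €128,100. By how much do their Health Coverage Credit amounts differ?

Beatriz (€42,250): Health Coverage Credit: €42,250 is at or below the €90,000 threshold, so the full €9,100 applies.
Amara (€128,100): Health Coverage Credit: income exceeds €90,000 by €38,100, which is 8 full-or-partial €5,000 increments; reduction = 8 × €175 = €1,400, leaving €7,700.
Difference: |€9,100 − €7,700| = €1,400.

€1,400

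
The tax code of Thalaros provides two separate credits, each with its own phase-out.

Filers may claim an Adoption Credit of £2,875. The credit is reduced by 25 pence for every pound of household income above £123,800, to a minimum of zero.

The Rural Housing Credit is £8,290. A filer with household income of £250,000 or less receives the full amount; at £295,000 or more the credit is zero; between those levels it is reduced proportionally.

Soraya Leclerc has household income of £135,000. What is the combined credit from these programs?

Adoption Credit: 25% of the £11,200 excess over £123,800 is £2,800; credit = £2,875 − £2,800 = £75.
Rural Housing Credit: £135,000 is at or below the £250,000 threshold, so the full £8,290 applies.
Total: £75 + £8,290 = £8,365.

£8,365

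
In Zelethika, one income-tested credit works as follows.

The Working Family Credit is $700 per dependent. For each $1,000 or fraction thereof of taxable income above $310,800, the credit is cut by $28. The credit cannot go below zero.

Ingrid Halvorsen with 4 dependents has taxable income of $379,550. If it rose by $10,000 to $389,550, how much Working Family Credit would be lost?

$280

At $379,550 — base = 4 × $700 = $2,800. income exceeds $310,800 by $68,750, which is 69 full-or-partial $1,000 increments; reduction = 69 × $28 = $1,932, leaving $868.
At $389,550 — base = 4 × $700 = $2,800. income exceeds $310,800 by $78,750, which is 79 full-or-partial $1,000 increments; reduction = 79 × $28 = $2,212, leaving $588.
Lost: $868 − $588 = $280.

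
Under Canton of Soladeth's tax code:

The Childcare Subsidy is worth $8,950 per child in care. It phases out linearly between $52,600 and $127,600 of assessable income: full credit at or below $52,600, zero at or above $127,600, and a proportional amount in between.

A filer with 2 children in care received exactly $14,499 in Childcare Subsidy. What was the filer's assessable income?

Full credit = 2 × $8,950 = $17,900.
$14,499 is 14,499/17,900 of the full $17,900, so 3,401/17,900 of the $75,000 range has been used: income = $52,600 + $75,000 × 3,401/17,900 = $66,850.

$66,850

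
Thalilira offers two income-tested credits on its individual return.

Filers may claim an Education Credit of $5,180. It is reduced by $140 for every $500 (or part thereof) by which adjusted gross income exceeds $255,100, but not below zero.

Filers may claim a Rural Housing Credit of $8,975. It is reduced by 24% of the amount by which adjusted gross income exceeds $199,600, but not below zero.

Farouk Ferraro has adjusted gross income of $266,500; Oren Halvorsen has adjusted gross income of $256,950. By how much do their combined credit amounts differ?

$2,660

Farouk ($266,500): Education Credit: income exceeds $255,100 by $11,400, which is 23 full-or-partial $500 increments; reduction = 23 × $140 = $3,220, leaving $1,960. Rural Housing Credit: 24% of the $66,900 excess over $199,600 is $16,056 ≥ base, so the credit is $0. total $1,960 + $0 = $1,960
Oren ($256,950): Education Credit: income exceeds $255,100 by $1,850, which is 4 full-or-partial $500 increments; reduction = 4 × $140 = $560, leaving $4,620. Rural Housing Credit: 24% of the $57,350 excess over $199,600 is $13,764 ≥ base, so the credit is $0. total $4,620 + $0 = $4,620
Difference: |$1,960 − $4,620| = $2,660.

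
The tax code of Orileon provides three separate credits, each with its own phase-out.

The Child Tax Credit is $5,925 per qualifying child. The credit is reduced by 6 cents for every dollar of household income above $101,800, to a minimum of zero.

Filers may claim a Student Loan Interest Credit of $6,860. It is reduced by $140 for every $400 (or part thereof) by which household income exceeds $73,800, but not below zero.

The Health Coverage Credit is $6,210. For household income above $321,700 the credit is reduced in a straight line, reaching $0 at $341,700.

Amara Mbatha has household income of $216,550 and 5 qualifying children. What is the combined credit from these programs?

$28,950

Child Tax Credit: base = 5 × $5,925 = $29,625. 6% of the $114,750 excess over $101,800 is $6,885; credit = $29,625 − $6,885 = $22,740.
Student Loan Interest Credit: income exceeds $73,800 by $142,750 → 357 increments × $140 = $49,980 ≥ base, so the credit is $0.
Health Coverage Credit: $216,550 is at or below the $321,700 threshold, so the full $6,210 applies.
Total: $22,740 + $0 + $6,210 = $28,950.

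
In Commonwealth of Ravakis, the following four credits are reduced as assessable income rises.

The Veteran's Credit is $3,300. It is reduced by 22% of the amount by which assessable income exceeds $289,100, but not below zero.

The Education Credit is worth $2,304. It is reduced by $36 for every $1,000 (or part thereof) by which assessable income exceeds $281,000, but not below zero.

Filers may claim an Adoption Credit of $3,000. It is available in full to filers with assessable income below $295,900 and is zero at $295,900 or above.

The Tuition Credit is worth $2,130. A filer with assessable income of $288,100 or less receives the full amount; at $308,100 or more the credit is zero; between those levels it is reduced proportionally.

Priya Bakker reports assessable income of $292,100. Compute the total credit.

Veteran's Credit: 22% of the $3,000 excess over $289,100 is $660; credit = $3,300 − $660 = $2,640.
Education Credit: income exceeds $281,000 by $11,100, which is 12 full-or-partial $1,000 increments; reduction = 12 × $36 = $432, leaving $1,872.
Adoption Credit: $292,100 is below the $295,900 cutoff, so the full $3,000 applies.
Tuition Credit: $292,100 is $4,000 into a $20,000 phase-out range, leaving 16,000/20,000 of the credit: $2,130 × 16,000/20,000 = $1,704.
Total: $2,640 + $1,872 + $3,000 + $1,704 = $9,216.

$9,216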